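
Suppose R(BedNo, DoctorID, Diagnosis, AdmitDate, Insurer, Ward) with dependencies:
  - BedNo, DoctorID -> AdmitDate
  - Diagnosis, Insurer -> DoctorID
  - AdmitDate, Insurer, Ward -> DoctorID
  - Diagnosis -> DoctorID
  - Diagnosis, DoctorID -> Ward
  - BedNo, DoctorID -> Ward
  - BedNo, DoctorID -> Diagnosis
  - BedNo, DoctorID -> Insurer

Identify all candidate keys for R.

No FD produces {BedNo}, so it must be in every candidate key.
Closure of {BedNo, Diagnosis} is {AdmitDate, BedNo, Diagnosis, DoctorID, Insurer, Ward}, the whole schema; {BedNo, Diagnosis} is a candidate key.
Closure of {BedNo, DoctorID} is {AdmitDate, BedNo, Diagnosis, DoctorID, Insurer, Ward}, the whole schema; {BedNo, DoctorID} is a candidate key.
Closure of {AdmitDate, BedNo, Insurer, Ward} is {AdmitDate, BedNo, Diagnosis, DoctorID, Insurer, Ward}, the whole schema; {AdmitDate, BedNo, Insurer, Ward} is a candidate key.
Any other superkey properly contains one of these, so there are no further candidate keys.

{AdmitDate, BedNo, Insurer, Ward}, {BedNo, Diagnosis}, {BedNo, DoctorID}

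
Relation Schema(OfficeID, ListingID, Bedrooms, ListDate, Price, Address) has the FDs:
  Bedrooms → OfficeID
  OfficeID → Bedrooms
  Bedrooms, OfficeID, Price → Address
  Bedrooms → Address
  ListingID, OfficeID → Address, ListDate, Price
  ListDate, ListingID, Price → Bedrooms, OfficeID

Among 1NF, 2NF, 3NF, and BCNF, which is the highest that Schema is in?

Candidate keys: {Bedrooms, ListingID}, {ListDate, ListingID, Price}, {ListingID, OfficeID}. Prime attributes: {Bedrooms, ListDate, ListingID, OfficeID, Price}.
For Bedrooms → OfficeID we have {Bedrooms}⁺ = {Address, Bedrooms, OfficeID}; {Bedrooms} is not a superkey, so BCNF fails.
Bedrooms, OfficeID, Price → Address has non-prime {Address} on the right and a non-superkey on the left, so 3NF fails.
The proper key subset {Bedrooms} of {Bedrooms, ListingID} determines non-prime {Address}, so the relation is not even in 2NF.

1NF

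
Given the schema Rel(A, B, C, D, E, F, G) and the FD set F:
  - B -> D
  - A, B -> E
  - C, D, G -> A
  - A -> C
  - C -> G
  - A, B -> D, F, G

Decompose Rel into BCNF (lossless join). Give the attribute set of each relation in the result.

Candidate keys of the original relation: {A, B}, {B, C}.
In {A, B, C, D, E, F, G}, {B} is not a superkey ({B}⁺ restricted to this set is {B, D}), so split on B -> D into {B, D} and {A, B, C, E, F, G}.
{B, D} is in BCNF.
In {A, B, C, E, F, G}, {A} is not a superkey ({A}⁺ restricted to this set is {A, C, G}), so split on A -> C, G into {A, C, G} and {A, B, E, F}.
In {A, C, G}, {C} is not a superkey ({C}⁺ restricted to this set is {C, G}), so split on C -> G into {C, G} and {A, C}.
{C, G} is in BCNF.
{A, C} is in BCNF.
{A, B, E, F} is in BCNF.

{A, B, E, F}; {A, C}; {B, D}; {C, G}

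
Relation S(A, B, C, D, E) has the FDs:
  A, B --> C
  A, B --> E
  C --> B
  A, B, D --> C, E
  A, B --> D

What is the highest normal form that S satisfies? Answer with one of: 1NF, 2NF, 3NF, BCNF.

Candidate keys: {A, B}, {A, C}. Prime attributes: {A, B, C}.
C --> B breaks BCNF: {C}⁺ = {B, C}, so {C} is not a superkey.
Since {B} ⊆ prime attributes and every other non-superkey FD also has a prime right side, the schema is in 3NF.

3NF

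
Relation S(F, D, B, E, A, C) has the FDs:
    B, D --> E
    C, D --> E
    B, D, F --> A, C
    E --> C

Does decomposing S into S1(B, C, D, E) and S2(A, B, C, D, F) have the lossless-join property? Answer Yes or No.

Yes

Common attributes: {B, C, D}; their closure is {B, C, D, E}.
This includes all of S1, so the common attributes are a superkey of S1 — the join is lossless.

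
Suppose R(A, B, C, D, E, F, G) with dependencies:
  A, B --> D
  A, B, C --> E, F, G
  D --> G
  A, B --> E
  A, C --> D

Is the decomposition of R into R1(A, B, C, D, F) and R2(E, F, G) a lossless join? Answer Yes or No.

Common attributes: {F}; their closure is {F}.
The closure covers neither R1 nor R2 entirely; the join is not lossless.

No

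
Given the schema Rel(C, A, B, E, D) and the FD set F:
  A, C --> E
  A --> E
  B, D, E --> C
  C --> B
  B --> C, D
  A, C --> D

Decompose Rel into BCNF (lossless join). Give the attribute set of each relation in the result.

Candidate keys of the original relation: {A, B}, {A, C}.
Within {A, B, C, D, E}: {A}⁺ ∩ {A, B, C, D, E} = {A, E}, not the whole set, so A --> E violates BCNF; decompose into {A, E} and {A, B, C, D}.
{A, E} has no BCNF violation.
Within {A, B, C, D}: {C}⁺ ∩ {A, B, C, D} = {B, C, D}, not the whole set, so C --> B, D violates BCNF; decompose into {B, C, D} and {A, C}.
{B, C, D} has no BCNF violation.
{A, C} has no BCNF violation.

{A, C}; {A, E}; {B, C, D}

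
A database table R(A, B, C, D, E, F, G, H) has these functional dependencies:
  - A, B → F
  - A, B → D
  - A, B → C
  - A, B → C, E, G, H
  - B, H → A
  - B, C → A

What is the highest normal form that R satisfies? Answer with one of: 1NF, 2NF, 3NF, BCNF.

BCNF

Candidate keys: {A, B}, {B, C}, {B, H}. Prime attributes: {A, B, C, H}.
The left-hand side of every FD is a superkey, so BCNF is satisfied.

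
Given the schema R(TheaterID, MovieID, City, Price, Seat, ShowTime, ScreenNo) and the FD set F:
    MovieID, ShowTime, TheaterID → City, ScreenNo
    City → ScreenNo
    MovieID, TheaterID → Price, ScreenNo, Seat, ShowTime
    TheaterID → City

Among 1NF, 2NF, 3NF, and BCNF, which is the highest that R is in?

Candidate key: {MovieID, TheaterID}. Prime attributes: {MovieID, TheaterID}.
For City → ScreenNo we have {City}⁺ = {City, ScreenNo}; {City} is not a superkey, so BCNF fails.
City → ScreenNo determines the non-prime attribute {ScreenNo} from a non-superkey — 3NF is violated.
Since {TheaterID} ⊂ {MovieID, TheaterID} and {TheaterID}⁺ ⊇ {City, ScreenNo} with {City, ScreenNo} non-prime, there is a partial dependency; 2NF fails.

1NF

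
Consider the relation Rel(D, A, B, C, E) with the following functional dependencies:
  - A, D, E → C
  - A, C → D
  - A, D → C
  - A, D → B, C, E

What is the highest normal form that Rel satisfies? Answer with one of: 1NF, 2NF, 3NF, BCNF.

BCNF

Candidate keys: {A, C}, {A, D}. Prime attributes: {A, C, D}.
Each dependency's left side is a superkey — BCNF holds.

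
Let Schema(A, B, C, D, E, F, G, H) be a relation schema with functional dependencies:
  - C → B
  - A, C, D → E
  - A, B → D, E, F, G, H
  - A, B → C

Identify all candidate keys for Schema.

{A} never appears on the right of any FD, so every key must include it.
{A, B}⁺ = {A, B, C, D, E, F, G, H} — all of the relation — so {A, B} is a candidate key.
{A, C}⁺ = {A, B, C, D, E, F, G, H} — all of the relation — so {A, C} is a candidate key.
These are minimal and exhaustive — every other superkey contains one of them.

{A, B}, {A, C}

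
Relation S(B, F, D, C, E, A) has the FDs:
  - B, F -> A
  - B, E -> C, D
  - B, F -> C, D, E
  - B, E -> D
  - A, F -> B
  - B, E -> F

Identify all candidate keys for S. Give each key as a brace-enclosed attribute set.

{A, F}, {B, E}, {B, F}

Closure of {A, F} is {A, B, C, D, E, F}, the whole schema; {A, F} is a candidate key.
Closure of {B, E} is {A, B, C, D, E, F}, the whole schema; {B, E} is a candidate key.
Closure of {B, F} is {A, B, C, D, E, F}, the whole schema; {B, F} is a candidate key.
Any other superkey properly contains one of these, so there are no further candidate keys.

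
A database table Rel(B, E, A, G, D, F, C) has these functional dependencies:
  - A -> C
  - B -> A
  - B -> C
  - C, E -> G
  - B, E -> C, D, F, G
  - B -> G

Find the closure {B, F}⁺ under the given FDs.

Start with {B, F}.
B -> A applies; add {A} → now {A, B, F}.
B -> C applies; add {C} → now {A, B, C, F}.
B -> G applies; add {G} → now {A, B, C, F, G}.
No further FD applies.

{A, B, C, F, G}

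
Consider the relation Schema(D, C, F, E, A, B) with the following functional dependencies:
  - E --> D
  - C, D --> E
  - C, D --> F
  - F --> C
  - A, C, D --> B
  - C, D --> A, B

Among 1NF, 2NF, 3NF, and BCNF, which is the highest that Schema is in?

Candidate keys: {C, D}, {C, E}, {D, F}, {E, F}. Prime attributes: {C, D, E, F}.
E --> D breaks BCNF: {E}⁺ = {D, E}, so {E} is not a superkey.
Since {D} ⊆ prime attributes and every other non-superkey FD also has a prime right side, the schema is in 3NF.

3NF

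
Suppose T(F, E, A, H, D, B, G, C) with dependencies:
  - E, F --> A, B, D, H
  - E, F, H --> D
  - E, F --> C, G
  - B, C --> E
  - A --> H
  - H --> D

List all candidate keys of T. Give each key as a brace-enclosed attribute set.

{B, C, F}, {E, F}

No FD produces {F}, so it must be in every candidate key.
{E, F}⁺ = {A, B, C, D, E, F, G, H} — all of the relation — so {E, F} is a candidate key.
{B, C, F}⁺ = {A, B, C, D, E, F, G, H} — all of the relation — so {B, C, F} is a candidate key.
No proper subset of any of these is a key, and no other minimal superkey exists.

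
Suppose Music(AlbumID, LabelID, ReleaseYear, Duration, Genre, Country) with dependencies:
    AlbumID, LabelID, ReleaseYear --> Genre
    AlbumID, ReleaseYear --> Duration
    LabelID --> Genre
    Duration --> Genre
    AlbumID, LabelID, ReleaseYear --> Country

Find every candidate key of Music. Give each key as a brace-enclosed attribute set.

{AlbumID, LabelID, ReleaseYear}

Attributes never on any right-hand side: {AlbumID, LabelID, ReleaseYear} — every candidate key must contain all of them.
{AlbumID, LabelID, ReleaseYear}⁺ = {AlbumID, Country, Duration, Genre, LabelID, ReleaseYear}, which is every attribute, so {AlbumID, LabelID, ReleaseYear} is a candidate key.
No smaller or unrelated set reaches every attribute, so there are no other keys.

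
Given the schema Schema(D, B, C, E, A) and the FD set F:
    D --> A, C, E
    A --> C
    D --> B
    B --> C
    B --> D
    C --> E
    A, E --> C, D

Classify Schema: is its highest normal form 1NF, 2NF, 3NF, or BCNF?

2NF

Candidate keys: {A}, {B}, {D}. Prime attributes: {A, B, D}.
For C --> E we have {C}⁺ = {C, E}; {C} is not a superkey, so BCNF fails.
Because {E} is non-prime and the left side of C --> E is not a superkey, the relation is not in 3NF.
With only single-attribute keys there can be no partial dependency, so 2NF holds.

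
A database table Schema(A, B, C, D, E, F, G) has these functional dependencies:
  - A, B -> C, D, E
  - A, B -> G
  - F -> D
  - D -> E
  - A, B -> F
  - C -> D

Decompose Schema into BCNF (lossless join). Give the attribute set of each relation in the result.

Candidate key of the original relation: {A, B}.
Within {A, B, C, D, E, F, G}: {F}⁺ ∩ {A, B, C, D, E, F, G} = {D, E, F}, not the whole set, so F -> D, E violates BCNF; decompose into {D, E, F} and {A, B, C, F, G}.
Within {D, E, F}: {D}⁺ ∩ {D, E, F} = {D, E}, not the whole set, so D -> E violates BCNF; decompose into {D, E} and {D, F}.
{D, E} has no BCNF violation.
{D, F} has no BCNF violation.
{A, B, C, F, G} has no BCNF violation.

{A, B, C, F, G}; {D, E}; {D, F}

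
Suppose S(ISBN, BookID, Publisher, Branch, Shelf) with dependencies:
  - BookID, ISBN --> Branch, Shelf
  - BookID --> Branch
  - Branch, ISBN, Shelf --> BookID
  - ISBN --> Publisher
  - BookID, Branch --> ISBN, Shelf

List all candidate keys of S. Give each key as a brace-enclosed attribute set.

{BookID}, {Branch, ISBN, Shelf}

{BookID}⁺ = {BookID, Branch, ISBN, Publisher, Shelf}, which is every attribute, so {BookID} is a candidate key.
{Branch, ISBN, Shelf}⁺ = {BookID, Branch, ISBN, Publisher, Shelf}, which is every attribute, so {Branch, ISBN, Shelf} is a candidate key.
No proper subset of any of these is a key, and no other minimal superkey exists.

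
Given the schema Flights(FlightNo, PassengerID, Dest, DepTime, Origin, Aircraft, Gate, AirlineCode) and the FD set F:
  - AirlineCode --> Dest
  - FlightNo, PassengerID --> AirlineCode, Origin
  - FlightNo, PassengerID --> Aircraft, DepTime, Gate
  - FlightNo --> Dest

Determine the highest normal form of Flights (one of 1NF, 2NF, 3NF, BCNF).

Candidate key: {FlightNo, PassengerID}. Prime attributes: {FlightNo, PassengerID}.
AirlineCode --> Dest breaks BCNF: {AirlineCode}⁺ = {AirlineCode, Dest}, so {AirlineCode} is not a superkey.
AirlineCode --> Dest has non-prime {Dest} on the right and a non-superkey on the left, so 3NF fails.
The proper key subset {FlightNo} of {FlightNo, PassengerID} determines non-prime {Dest}, so the relation is not even in 2NF.

1NF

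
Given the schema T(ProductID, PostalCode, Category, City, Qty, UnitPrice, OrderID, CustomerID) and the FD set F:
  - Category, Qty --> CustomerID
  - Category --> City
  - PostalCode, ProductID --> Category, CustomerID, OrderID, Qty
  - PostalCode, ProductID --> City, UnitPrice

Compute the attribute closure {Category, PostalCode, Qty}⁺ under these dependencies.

Start with {Category, PostalCode, Qty}.
Category, Qty --> CustomerID applies; add {CustomerID} → now {Category, CustomerID, PostalCode, Qty}.
Category --> City applies; add {City} → now {Category, City, CustomerID, PostalCode, Qty}.
No further FD applies.

{Category, City, CustomerID, PostalCode, Qty}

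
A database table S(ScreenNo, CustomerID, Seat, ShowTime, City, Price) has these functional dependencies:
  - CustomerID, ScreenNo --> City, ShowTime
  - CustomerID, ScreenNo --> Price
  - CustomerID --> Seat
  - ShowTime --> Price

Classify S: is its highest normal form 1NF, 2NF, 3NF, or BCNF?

Candidate key: {CustomerID, ScreenNo}. Prime attributes: {CustomerID, ScreenNo}.
CustomerID --> Seat breaks BCNF: {CustomerID}⁺ = {CustomerID, Seat}, so {CustomerID} is not a superkey.
Because {Seat} is non-prime and the left side of CustomerID --> Seat is not a superkey, the relation is not in 3NF.
{CustomerID} is a proper subset of the key {CustomerID, ScreenNo}, and {CustomerID}⁺ contains the non-prime attribute {Seat} — a partial dependency, so 2NF is violated.

1NF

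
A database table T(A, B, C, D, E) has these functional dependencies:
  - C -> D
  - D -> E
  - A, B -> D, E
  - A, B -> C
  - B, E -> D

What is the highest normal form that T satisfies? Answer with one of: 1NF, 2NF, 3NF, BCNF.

Candidate key: {A, B}. Prime attributes: {A, B}.
C -> D breaks BCNF: {C}⁺ = {C, D, E}, so {C} is not a superkey.
Because {D} is non-prime and the left side of C -> D is not a superkey, the relation is not in 3NF.
No proper subset of a key has a non-prime attribute in its closure, so there is no partial dependency; 2NF holds.

2NF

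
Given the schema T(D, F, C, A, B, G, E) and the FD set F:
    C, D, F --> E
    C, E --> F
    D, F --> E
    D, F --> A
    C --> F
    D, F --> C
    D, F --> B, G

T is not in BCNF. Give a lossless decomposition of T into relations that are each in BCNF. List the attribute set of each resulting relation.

{A, B, C, D, E, G}; {C, F}

Candidate keys of the original relation: {C, D}, {D, F}.
Within {A, B, C, D, E, F, G}: {C, E}⁺ ∩ {A, B, C, D, E, F, G} = {C, E, F}, not the whole set, so C, E --> F violates BCNF; decompose into {C, E, F} and {A, B, C, D, E, G}.
Within {C, E, F}: {C}⁺ ∩ {C, E, F} = {C, F}, not the whole set, so C --> F violates BCNF; decompose into {C, F} and {C, E}.
{C, F} is in BCNF.
{C, E} is in BCNF.
{A, B, C, D, E, G} is in BCNF.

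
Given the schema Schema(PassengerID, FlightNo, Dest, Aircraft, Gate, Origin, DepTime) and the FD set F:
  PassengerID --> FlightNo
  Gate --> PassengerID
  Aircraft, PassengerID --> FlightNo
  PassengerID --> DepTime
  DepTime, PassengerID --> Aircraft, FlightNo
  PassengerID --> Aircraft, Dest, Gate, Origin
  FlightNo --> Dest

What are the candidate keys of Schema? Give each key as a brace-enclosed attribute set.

Closure of {Gate} is {Aircraft, DepTime, Dest, FlightNo, Gate, Origin, PassengerID}, the whole schema; {Gate} is a candidate key.
Closure of {PassengerID} is {Aircraft, DepTime, Dest, FlightNo, Gate, Origin, PassengerID}, the whole schema; {PassengerID} is a candidate key.
No proper subset of any of these is a key, and no other minimal superkey exists.

{Gate}, {PassengerID}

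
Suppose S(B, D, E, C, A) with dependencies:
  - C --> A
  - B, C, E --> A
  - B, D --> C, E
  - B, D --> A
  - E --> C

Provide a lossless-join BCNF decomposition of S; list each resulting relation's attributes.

Candidate key of the original relation: {B, D}.
{A, B, C, D, E}: {C} determines {A, C} here but is not a superkey — split on C --> A, giving {A, C} and {B, C, D, E}.
{A, C}: every determinant is a superkey — BCNF.
{B, C, D, E}: {E} determines {C, E} here but is not a superkey — split on E --> C, giving {C, E} and {B, D, E}.
{C, E}: every determinant is a superkey — BCNF.
{B, D, E}: every determinant is a superkey — BCNF.

{A, C}; {B, D, E}; {C, E}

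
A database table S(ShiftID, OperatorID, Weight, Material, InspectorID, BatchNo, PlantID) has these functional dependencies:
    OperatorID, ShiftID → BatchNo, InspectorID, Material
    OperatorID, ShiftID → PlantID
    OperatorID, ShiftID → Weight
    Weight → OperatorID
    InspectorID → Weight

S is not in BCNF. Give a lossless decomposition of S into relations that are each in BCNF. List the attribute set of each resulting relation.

{BatchNo, InspectorID, Material, PlantID, ShiftID}; {InspectorID, Weight}; {OperatorID, Weight}

Candidate keys of the original relation: {InspectorID, ShiftID}, {OperatorID, ShiftID}, {ShiftID, Weight}.
Within {BatchNo, InspectorID, Material, OperatorID, PlantID, ShiftID, Weight}: {Weight}⁺ ∩ {BatchNo, InspectorID, Material, OperatorID, PlantID, ShiftID, Weight} = {OperatorID, Weight}, not the whole set, so Weight → OperatorID violates BCNF; decompose into {OperatorID, Weight} and {BatchNo, InspectorID, Material, PlantID, ShiftID, Weight}.
{OperatorID, Weight}: every determinant is a superkey — BCNF.
Within {BatchNo, InspectorID, Material, PlantID, ShiftID, Weight}: {InspectorID}⁺ ∩ {BatchNo, InspectorID, Material, PlantID, ShiftID, Weight} = {InspectorID, Weight}, not the whole set, so InspectorID → Weight violates BCNF; decompose into {InspectorID, Weight} and {BatchNo, InspectorID, Material, PlantID, ShiftID}.
{InspectorID, Weight}: every determinant is a superkey — BCNF.
{BatchNo, InspectorID, Material, PlantID, ShiftID}: every determinant is a superkey — BCNF.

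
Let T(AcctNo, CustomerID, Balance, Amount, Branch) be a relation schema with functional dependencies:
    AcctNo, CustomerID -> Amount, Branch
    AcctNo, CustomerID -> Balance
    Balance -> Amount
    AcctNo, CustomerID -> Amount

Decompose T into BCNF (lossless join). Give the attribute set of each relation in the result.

{AcctNo, Balance, Branch, CustomerID}; {Amount, Balance}

Candidate key of the original relation: {AcctNo, CustomerID}.
{AcctNo, Amount, Balance, Branch, CustomerID}: {Balance} determines {Amount, Balance} here but is not a superkey — split on Balance -> Amount, giving {Amount, Balance} and {AcctNo, Balance, Branch, CustomerID}.
{Amount, Balance}: every determinant is a superkey — BCNF.
{AcctNo, Balance, Branch, CustomerID}: every determinant is a superkey — BCNF.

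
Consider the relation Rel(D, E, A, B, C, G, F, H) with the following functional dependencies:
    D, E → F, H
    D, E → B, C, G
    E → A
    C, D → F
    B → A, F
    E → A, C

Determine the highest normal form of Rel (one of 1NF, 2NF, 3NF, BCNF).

1NF

Candidate key: {D, E}. Prime attributes: {D, E}.
E → A breaks BCNF: {E}⁺ = {A, C, E}, so {E} is not a superkey.
E → A has non-prime {A} on the right and a non-superkey on the left, so 3NF fails.
{E} is a proper subset of the key {D, E}, and {E}⁺ contains the non-prime attributes {A, C} — a partial dependency, so 2NF is violated.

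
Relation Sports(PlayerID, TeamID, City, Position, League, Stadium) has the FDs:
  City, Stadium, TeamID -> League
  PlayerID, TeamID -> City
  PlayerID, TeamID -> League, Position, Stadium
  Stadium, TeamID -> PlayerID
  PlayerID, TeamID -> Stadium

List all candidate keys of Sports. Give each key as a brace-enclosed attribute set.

{PlayerID, TeamID}, {Stadium, TeamID}

No FD produces {TeamID}, so it must be in every candidate key.
Closure of {PlayerID, TeamID} is {City, League, PlayerID, Position, Stadium, TeamID}, the whole schema; {PlayerID, TeamID} is a candidate key.
Closure of {Stadium, TeamID} is {City, League, PlayerID, Position, Stadium, TeamID}, the whole schema; {Stadium, TeamID} is a candidate key.
Any other superkey properly contains one of these, so there are no further candidate keys.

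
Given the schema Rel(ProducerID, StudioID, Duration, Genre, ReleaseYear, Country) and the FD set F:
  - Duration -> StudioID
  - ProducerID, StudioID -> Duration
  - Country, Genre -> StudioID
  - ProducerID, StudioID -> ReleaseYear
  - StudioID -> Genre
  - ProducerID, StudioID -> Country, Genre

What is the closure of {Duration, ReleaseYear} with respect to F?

{Duration, Genre, ReleaseYear, StudioID}

Start with {Duration, ReleaseYear}.
Duration -> StudioID applies; add {StudioID} → now {Duration, ReleaseYear, StudioID}.
StudioID -> Genre applies; add {Genre} → now {Duration, Genre, ReleaseYear, StudioID}.
No further FD applies.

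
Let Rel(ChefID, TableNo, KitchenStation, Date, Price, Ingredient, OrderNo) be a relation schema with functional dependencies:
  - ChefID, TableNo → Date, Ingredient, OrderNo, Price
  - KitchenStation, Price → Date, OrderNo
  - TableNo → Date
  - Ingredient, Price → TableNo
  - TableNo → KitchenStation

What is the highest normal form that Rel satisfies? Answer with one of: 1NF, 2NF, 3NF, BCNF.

1NF

Candidate keys: {ChefID, Ingredient, Price}, {ChefID, TableNo}. Prime attributes: {ChefID, Ingredient, Price, TableNo}.
KitchenStation, Price → Date, OrderNo breaks BCNF: {KitchenStation, Price}⁺ = {Date, KitchenStation, OrderNo, Price}, so {KitchenStation, Price} is not a superkey.
Because {Date, OrderNo} are non-prime and the left side of KitchenStation, Price → Date, OrderNo is not a superkey, the relation is not in 3NF.
The proper key subset {TableNo} of {ChefID, TableNo} determines non-prime {Date, KitchenStation}, so the relation is not even in 2NF.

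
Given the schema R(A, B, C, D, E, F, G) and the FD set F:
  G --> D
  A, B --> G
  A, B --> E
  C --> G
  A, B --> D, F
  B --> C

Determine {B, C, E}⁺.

{B, C, D, E, G}

Start with {B, C, E}.
C --> G applies; add {G} → now {B, C, E, G}.
G --> D applies; add {D} → now {B, C, D, E, G}.
No further FD applies.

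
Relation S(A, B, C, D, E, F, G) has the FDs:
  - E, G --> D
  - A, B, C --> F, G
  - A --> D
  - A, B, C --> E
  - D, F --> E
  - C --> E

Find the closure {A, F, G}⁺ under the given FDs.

{A, D, E, F, G}

Start with {A, F, G}.
A --> D applies; add {D} → now {A, D, F, G}.
D, F --> E applies; add {E} → now {A, D, E, F, G}.
No further FD applies.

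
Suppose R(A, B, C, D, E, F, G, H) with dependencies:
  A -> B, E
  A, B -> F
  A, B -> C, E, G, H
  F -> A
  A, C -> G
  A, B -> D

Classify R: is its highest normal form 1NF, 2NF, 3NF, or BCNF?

Candidate keys: {A}, {F}. Prime attributes: {A, F}.
The left-hand side of every FD is a superkey, so BCNF is satisfied.

BCNF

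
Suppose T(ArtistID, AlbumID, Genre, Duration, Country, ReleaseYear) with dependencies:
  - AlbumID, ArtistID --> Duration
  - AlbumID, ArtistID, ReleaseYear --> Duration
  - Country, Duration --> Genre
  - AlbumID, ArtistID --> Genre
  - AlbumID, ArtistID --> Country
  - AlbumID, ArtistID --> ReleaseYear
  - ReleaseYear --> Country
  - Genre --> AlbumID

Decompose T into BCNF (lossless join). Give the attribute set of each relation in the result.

Candidate keys of the original relation: {AlbumID, ArtistID}, {ArtistID, Country, Duration}, {ArtistID, Duration, ReleaseYear}, {ArtistID, Genre}.
Within {AlbumID, ArtistID, Country, Duration, Genre, ReleaseYear}: {Country, Duration}⁺ ∩ {AlbumID, ArtistID, Country, Duration, Genre, ReleaseYear} = {AlbumID, Country, Duration, Genre}, not the whole set, so Country, Duration --> AlbumID, Genre violates BCNF; decompose into {AlbumID, Country, Duration, Genre} and {ArtistID, Country, Duration, ReleaseYear}.
Within {AlbumID, Country, Duration, Genre}: {Genre}⁺ ∩ {AlbumID, Country, Duration, Genre} = {AlbumID, Genre}, not the whole set, so Genre --> AlbumID violates BCNF; decompose into {AlbumID, Genre} and {Country, Duration, Genre}.
{AlbumID, Genre} is in BCNF.
{Country, Duration, Genre} is in BCNF.
Within {ArtistID, Country, Duration, ReleaseYear}: {ReleaseYear}⁺ ∩ {ArtistID, Country, Duration, ReleaseYear} = {Country, ReleaseYear}, not the whole set, so ReleaseYear --> Country violates BCNF; decompose into {Country, ReleaseYear} and {ArtistID, Duration, ReleaseYear}.
{Country, ReleaseYear} is in BCNF.
{ArtistID, Duration, ReleaseYear} is in BCNF.

{AlbumID, Genre}; {ArtistID, Duration, ReleaseYear}; {Country, Duration, Genre}; {Country, ReleaseYear}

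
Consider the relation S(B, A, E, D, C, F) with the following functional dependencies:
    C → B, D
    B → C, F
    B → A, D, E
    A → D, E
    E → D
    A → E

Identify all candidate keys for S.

Closure of {B} is {A, B, C, D, E, F}, the whole schema; {B} is a candidate key.
Closure of {C} is {A, B, C, D, E, F}, the whole schema; {C} is a candidate key.
These are minimal and exhaustive — every other superkey contains one of them.

{B}, {C}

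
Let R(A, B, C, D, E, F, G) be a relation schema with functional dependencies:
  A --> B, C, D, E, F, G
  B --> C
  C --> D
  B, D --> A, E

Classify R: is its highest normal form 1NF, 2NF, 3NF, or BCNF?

2NF

Candidate keys: {A}, {B}. Prime attributes: {A, B}.
C --> D breaks BCNF: {C}⁺ = {C, D}, so {C} is not a superkey.
C --> D determines the non-prime attribute {D} from a non-superkey — 3NF is violated.
Every candidate key is a single attribute, so no partial dependency is possible; 2NF holds.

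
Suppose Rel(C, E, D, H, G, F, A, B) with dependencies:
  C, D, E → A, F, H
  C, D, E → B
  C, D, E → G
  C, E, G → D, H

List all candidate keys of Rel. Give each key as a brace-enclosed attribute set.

No FD produces {C, E}, so they must be in every candidate key.
{C, D, E}⁺ = {A, B, C, D, E, F, G, H}, which is every attribute, so {C, D, E} is a candidate key.
{C, E, G}⁺ = {A, B, C, D, E, F, G, H}, which is every attribute, so {C, E, G} is a candidate key.
Any other superkey properly contains one of these, so there are no further candidate keys.

{C, D, E}, {C, E, G}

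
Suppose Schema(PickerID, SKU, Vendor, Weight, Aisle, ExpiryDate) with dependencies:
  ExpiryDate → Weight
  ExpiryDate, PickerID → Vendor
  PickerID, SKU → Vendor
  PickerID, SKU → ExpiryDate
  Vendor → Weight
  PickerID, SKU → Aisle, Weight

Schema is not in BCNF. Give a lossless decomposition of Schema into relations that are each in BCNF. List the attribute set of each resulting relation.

Candidate key of the original relation: {PickerID, SKU}.
In {Aisle, ExpiryDate, PickerID, SKU, Vendor, Weight}, {ExpiryDate} is not a superkey ({ExpiryDate}⁺ restricted to this set is {ExpiryDate, Weight}), so split on ExpiryDate → Weight into {ExpiryDate, Weight} and {Aisle, ExpiryDate, PickerID, SKU, Vendor}.
{ExpiryDate, Weight} is in BCNF.
In {Aisle, ExpiryDate, PickerID, SKU, Vendor}, {ExpiryDate, PickerID} is not a superkey ({ExpiryDate, PickerID}⁺ restricted to this set is {ExpiryDate, PickerID, Vendor}), so split on ExpiryDate, PickerID → Vendor into {ExpiryDate, PickerID, Vendor} and {Aisle, ExpiryDate, PickerID, SKU}.
{ExpiryDate, PickerID, Vendor} is in BCNF.
{Aisle, ExpiryDate, PickerID, SKU} is in BCNF.

{Aisle, ExpiryDate, PickerID, SKU}; {ExpiryDate, PickerID, Vendor}; {ExpiryDate, Weight}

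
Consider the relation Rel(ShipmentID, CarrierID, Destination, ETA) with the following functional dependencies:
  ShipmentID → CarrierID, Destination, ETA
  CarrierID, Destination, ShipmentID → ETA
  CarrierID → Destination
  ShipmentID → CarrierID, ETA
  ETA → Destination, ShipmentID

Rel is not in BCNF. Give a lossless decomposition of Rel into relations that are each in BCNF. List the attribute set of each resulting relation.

Candidate keys of the original relation: {ETA}, {ShipmentID}.
{CarrierID, Destination, ETA, ShipmentID}: {CarrierID} determines {CarrierID, Destination} here but is not a superkey — split on CarrierID → Destination, giving {CarrierID, Destination} and {CarrierID, ETA, ShipmentID}.
{CarrierID, Destination}: every determinant is a superkey — BCNF.
{CarrierID, ETA, ShipmentID}: every determinant is a superkey — BCNF.

{CarrierID, Destination}; {CarrierID, ETA, ShipmentID}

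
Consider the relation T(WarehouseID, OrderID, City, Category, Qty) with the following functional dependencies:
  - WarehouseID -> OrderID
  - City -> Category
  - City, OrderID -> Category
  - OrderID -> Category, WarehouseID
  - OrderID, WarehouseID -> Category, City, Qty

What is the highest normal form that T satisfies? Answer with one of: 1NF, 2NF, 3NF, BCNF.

Candidate keys: {OrderID}, {WarehouseID}. Prime attributes: {OrderID, WarehouseID}.
City -> Category: {City}⁺ = {Category, City}, which is not all of the attributes, so the left side is not a superkey — BCNF is violated.
City -> Category determines the non-prime attribute {Category} from a non-superkey — 3NF is violated.
With only single-attribute keys there can be no partial dependency, so 2NF holds.

2NF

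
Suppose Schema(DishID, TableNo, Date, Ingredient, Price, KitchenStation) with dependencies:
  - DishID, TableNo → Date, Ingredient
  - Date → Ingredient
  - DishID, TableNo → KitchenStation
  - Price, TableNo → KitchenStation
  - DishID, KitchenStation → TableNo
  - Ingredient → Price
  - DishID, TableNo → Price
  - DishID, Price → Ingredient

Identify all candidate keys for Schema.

No FD produces {DishID}, so it must be in every candidate key.
Closure of {DishID, KitchenStation} is {Date, DishID, Ingredient, KitchenStation, Price, TableNo}, the whole schema; {DishID, KitchenStation} is a candidate key.
Closure of {DishID, TableNo} is {Date, DishID, Ingredient, KitchenStation, Price, TableNo}, the whole schema; {DishID, TableNo} is a candidate key.
Any other superkey properly contains one of these, so there are no further candidate keys.

{DishID, KitchenStation}, {DishID, TableNo}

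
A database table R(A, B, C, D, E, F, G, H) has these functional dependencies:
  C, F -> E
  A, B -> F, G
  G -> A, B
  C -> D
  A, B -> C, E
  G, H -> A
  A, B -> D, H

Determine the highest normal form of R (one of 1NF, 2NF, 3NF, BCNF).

Candidate keys: {A, B}, {G}. Prime attributes: {A, B, G}.
For C, F -> E we have {C, F}⁺ = {C, D, E, F}; {C, F} is not a superkey, so BCNF fails.
C, F -> E determines the non-prime attribute {E} from a non-superkey — 3NF is violated.
Checking every proper subset of each key, none determines a non-prime attribute — 2NF is satisfied.

2NF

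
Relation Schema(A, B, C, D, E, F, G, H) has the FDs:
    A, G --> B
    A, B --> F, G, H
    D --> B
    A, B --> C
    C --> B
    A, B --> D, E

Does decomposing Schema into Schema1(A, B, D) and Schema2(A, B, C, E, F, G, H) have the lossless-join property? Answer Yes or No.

The shared attributes are {A, B} and {A, B}⁺ = {A, B, C, D, E, F, G, H}.
Schema1 is contained in that closure, so Schema1 ∩ Schema2 --> Schema1 holds and the join is lossless.

Yes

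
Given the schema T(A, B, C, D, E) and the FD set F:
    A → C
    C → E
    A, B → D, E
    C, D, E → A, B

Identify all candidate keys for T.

{A, B}, {A, D}, {C, D}

{A, B} is a candidate key since {A, B}⁺ = {A, B, C, D, E} covers every attribute.
{A, D} is a candidate key since {A, D}⁺ = {A, B, C, D, E} covers every attribute.
{C, D} is a candidate key since {C, D}⁺ = {A, B, C, D, E} covers every attribute.
No proper subset of any of these is a key, and no other minimal superkey exists.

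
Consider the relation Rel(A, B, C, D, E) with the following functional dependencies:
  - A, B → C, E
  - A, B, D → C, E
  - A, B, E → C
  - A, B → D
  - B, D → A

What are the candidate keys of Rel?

No FD produces {B}, so it must be in every candidate key.
Closure of {A, B} is {A, B, C, D, E}, the whole schema; {A, B} is a candidate key.
Closure of {B, D} is {A, B, C, D, E}, the whole schema; {B, D} is a candidate key.
These are minimal and exhaustive — every other superkey contains one of them.

{A, B}, {B, D}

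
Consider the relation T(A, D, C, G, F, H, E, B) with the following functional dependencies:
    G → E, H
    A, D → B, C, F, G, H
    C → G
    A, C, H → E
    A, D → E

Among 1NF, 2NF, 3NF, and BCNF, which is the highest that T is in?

2NF

Candidate key: {A, D}. Prime attributes: {A, D}.
G → E, H: {G}⁺ = {E, G, H}, which is not all of the attributes, so the left side is not a superkey — BCNF is violated.
G → E, H has non-prime {E, H} on the right and a non-superkey on the left, so 3NF fails.
No non-prime attribute depends on a proper subset of any candidate key, so 2NF holds.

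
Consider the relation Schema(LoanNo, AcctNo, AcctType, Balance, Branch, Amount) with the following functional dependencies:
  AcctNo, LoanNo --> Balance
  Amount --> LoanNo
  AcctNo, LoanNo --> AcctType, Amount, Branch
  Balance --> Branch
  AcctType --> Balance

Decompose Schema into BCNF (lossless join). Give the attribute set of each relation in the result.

Candidate keys of the original relation: {AcctNo, Amount}, {AcctNo, LoanNo}.
{AcctNo, AcctType, Amount, Balance, Branch, LoanNo}: {Amount} determines {Amount, LoanNo} here but is not a superkey — split on Amount --> LoanNo, giving {Amount, LoanNo} and {AcctNo, AcctType, Amount, Balance, Branch}.
{Amount, LoanNo} is in BCNF.
{AcctNo, AcctType, Amount, Balance, Branch}: {Balance} determines {Balance, Branch} here but is not a superkey — split on Balance --> Branch, giving {Balance, Branch} and {AcctNo, AcctType, Amount, Balance}.
{Balance, Branch} is in BCNF.
{AcctNo, AcctType, Amount, Balance}: {AcctType} determines {AcctType, Balance} here but is not a superkey — split on AcctType --> Balance, giving {AcctType, Balance} and {AcctNo, AcctType, Amount}.
{AcctType, Balance} is in BCNF.
{AcctNo, AcctType, Amount} is in BCNF.

{AcctNo, AcctType, Amount}; {AcctType, Balance}; {Amount, LoanNo}; {Balance, Branch}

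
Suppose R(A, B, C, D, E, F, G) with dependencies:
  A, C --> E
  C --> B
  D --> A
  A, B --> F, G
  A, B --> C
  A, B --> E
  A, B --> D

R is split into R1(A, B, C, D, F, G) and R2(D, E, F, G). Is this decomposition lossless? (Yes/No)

Common attributes: {D, F, G}; their closure is {A, D, F, G}.
The closure covers neither R1 nor R2 entirely; the join is not lossless.

No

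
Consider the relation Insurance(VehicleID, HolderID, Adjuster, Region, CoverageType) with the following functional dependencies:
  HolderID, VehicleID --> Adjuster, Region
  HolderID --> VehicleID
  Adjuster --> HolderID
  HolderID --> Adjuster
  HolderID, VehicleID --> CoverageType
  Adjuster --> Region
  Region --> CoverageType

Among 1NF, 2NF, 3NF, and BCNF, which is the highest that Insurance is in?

2NF

Candidate keys: {Adjuster}, {HolderID}. Prime attributes: {Adjuster, HolderID}.
Region --> CoverageType breaks BCNF: {Region}⁺ = {CoverageType, Region}, so {Region} is not a superkey.
Because {CoverageType} is non-prime and the left side of Region --> CoverageType is not a superkey, the relation is not in 3NF.
With only single-attribute keys there can be no partial dependency, so 2NF holds.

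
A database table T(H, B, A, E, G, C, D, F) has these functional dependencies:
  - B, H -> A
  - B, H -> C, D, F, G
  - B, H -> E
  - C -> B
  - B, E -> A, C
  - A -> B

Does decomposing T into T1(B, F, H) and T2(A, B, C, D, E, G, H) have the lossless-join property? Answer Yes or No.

The shared attributes are {B, H} and {B, H}⁺ = {A, B, C, D, E, F, G, H}.
Since T1 ⊆ {A, B, C, D, E, F, G, H}, the intersection is a superkey of T1; the decomposition is lossless.

Yes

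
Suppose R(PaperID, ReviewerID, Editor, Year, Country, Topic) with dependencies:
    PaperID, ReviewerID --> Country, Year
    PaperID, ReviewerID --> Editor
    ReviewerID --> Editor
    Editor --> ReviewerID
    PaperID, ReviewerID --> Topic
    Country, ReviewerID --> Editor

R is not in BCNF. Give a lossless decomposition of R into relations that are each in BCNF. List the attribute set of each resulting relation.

Candidate keys of the original relation: {Editor, PaperID}, {PaperID, ReviewerID}.
In {Country, Editor, PaperID, ReviewerID, Topic, Year}, {ReviewerID} is not a superkey ({ReviewerID}⁺ restricted to this set is {Editor, ReviewerID}), so split on ReviewerID --> Editor into {Editor, ReviewerID} and {Country, PaperID, ReviewerID, Topic, Year}.
{Editor, ReviewerID}: every determinant is a superkey — BCNF.
{Country, PaperID, ReviewerID, Topic, Year}: every determinant is a superkey — BCNF.

{Country, PaperID, ReviewerID, Topic, Year}; {Editor, ReviewerID}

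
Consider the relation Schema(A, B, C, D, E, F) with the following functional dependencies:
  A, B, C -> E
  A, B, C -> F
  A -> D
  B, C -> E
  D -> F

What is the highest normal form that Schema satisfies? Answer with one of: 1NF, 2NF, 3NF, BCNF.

Candidate key: {A, B, C}. Prime attributes: {A, B, C}.
For A -> D we have {A}⁺ = {A, D, F}; {A} is not a superkey, so BCNF fails.
A -> D has non-prime {D} on the right and a non-superkey on the left, so 3NF fails.
Since {A} ⊂ {A, B, C} and {A}⁺ ⊇ {D, F} with {D, F} non-prime, there is a partial dependency; 2NF fails.

1NF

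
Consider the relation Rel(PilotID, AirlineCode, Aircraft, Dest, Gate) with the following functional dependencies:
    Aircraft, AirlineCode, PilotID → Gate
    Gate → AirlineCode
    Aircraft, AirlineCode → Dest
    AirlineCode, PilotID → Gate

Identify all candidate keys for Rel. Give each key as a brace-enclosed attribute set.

{Aircraft, AirlineCode, PilotID}, {Aircraft, Gate, PilotID}

No FD produces {Aircraft, PilotID}, so they must be in every candidate key.
{Aircraft, AirlineCode, PilotID} is a candidate key since {Aircraft, AirlineCode, PilotID}⁺ = {Aircraft, AirlineCode, Dest, Gate, PilotID} covers every attribute.
{Aircraft, Gate, PilotID} is a candidate key since {Aircraft, Gate, PilotID}⁺ = {Aircraft, AirlineCode, Dest, Gate, PilotID} covers every attribute.
No proper subset of any of these is a key, and no other minimal superkey exists.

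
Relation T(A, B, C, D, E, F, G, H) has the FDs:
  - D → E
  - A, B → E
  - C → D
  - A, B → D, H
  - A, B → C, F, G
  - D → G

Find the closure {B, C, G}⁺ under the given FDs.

Start with {B, C, G}.
C → D applies; add {D} → now {B, C, D, G}.
D → E applies; add {E} → now {B, C, D, E, G}.
No further FD applies.

{B, C, D, E, G}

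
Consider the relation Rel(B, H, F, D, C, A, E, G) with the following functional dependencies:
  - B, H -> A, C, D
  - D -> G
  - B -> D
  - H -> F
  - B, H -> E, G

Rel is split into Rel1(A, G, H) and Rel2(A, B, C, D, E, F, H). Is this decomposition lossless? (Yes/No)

No

Common attributes: {A, H}; their closure is {A, F, H}.
The closure covers neither Rel1 nor Rel2 entirely; the join is not lossless.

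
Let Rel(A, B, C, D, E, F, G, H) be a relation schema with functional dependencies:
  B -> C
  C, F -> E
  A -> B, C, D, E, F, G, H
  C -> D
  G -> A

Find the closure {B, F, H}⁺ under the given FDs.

Start with {B, F, H}.
B -> C applies; add {C} → now {B, C, F, H}.
C, F -> E applies; add {E} → now {B, C, E, F, H}.
C -> D applies; add {D} → now {B, C, D, E, F, H}.
No further FD applies.

{B, C, D, E, F, H}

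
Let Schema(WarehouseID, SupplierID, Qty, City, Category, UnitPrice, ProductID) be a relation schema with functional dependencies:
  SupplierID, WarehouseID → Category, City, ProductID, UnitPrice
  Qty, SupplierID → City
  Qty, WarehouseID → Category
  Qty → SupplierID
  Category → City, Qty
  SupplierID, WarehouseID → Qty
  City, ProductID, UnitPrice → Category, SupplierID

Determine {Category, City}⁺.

{Category, City, Qty, SupplierID}

Start with {Category, City}.
Category → City, Qty applies; add {Qty} → now {Category, City, Qty}.
Qty → SupplierID applies; add {SupplierID} → now {Category, City, Qty, SupplierID}.
No further FD applies.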